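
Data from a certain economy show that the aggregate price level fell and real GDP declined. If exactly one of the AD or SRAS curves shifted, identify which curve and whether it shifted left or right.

P fell and Y fell. An AD shift moves P and Y in the same direction; an SRAS shift moves them in opposite directions.
Here P and Y moved in the same direction, so the AD curve shifted.
Since Y fell, AD shifted left.

AD shifted left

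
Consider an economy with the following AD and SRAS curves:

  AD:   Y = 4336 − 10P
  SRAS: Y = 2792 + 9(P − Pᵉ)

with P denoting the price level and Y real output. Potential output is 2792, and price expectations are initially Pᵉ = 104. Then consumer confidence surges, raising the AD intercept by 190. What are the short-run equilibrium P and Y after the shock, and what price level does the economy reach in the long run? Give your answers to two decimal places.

AD shifts right: new AD is Y = 4526 − 10P. With Pᵉ = 104, SRAS is Y = 1856 + 9P.
Short run: 4526 − 10P = 1856 + 9P gives 2670 = 19P, so P = 140.53 and Y = 4526 − 10P = 3120.74.
Y = 3120.74 is above potential 2792; expectations adjust and SRAS shifts left until Y = 2792.
Long run: on the new AD curve, 2792 = 4526 − 10P gives P = 173.40.

Short run: P = 140.53, Y = 3120.74. Long run: P = 173.40.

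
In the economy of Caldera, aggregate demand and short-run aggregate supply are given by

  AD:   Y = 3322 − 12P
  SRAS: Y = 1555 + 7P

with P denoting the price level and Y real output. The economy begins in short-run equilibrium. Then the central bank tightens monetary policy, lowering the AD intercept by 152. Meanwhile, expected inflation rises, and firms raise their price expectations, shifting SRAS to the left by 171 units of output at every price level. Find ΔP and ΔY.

ΔP = +1, ΔY = -164

After both shocks: AD is Y = 3170 − 12P and SRAS is Y = 1384 + 7P.
Setting them equal: 1786 = 19P, so P = 94.
Y = 3170 − 12·94 = 2042.
Initially P = 93, Y = 2206, so ΔP = +1 and ΔY = -164.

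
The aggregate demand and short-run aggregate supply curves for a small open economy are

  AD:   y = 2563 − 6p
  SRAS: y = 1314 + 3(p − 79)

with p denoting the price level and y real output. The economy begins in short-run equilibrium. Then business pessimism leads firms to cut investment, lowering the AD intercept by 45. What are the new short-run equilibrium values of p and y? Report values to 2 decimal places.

p = 160.11, y = 1557.33

This is a negative demand shock: AD shifts left.
New AD: y = 2518 − 6p.
SRAS can be written y = 1077 + 3p.
Set AD = SRAS: 2518 − 6p = 1077 + 3p, so 1441 = 9p and p = 160.11.
Substituting into AD, y = 1557.33.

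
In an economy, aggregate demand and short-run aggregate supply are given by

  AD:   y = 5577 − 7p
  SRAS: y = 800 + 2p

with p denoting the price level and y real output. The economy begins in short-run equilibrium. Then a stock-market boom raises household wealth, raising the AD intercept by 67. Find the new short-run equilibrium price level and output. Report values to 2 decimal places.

This is a positive demand shock: AD shifts right.
New AD: y = 5644 − 7p.
Set AD = SRAS: 5644 − 7p = 800 + 2p, so 4844 = 9p and p = 538.22.
Substituting into AD, y = 1876.44.

p = 538.22, y = 1876.44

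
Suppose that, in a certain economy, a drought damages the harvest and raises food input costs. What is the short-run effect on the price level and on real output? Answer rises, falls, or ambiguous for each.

This is an adverse supply shock: SRAS shifts left.
Moving along the downward-sloping AD curve, P rises and Y falls.

Price level: rises; output: falls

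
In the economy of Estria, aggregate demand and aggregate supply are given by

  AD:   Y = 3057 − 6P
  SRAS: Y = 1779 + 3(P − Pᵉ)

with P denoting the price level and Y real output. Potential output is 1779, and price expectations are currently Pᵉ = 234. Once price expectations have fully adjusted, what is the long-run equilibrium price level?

Long-run P = 213

Short run: with Pᵉ = 234, SRAS is Y = 1077 + 3P. Setting AD = SRAS gives 1980 = 9P, so P = 220 and Y = 3057 − 6·220 = 1737.
Output 1737 is below potential 1779, so over time expected prices fall and SRAS shifts right until Y returns to 1779.
Long run: Y = 1779 on the AD curve gives 1779 = 3057 − 6P, so P = 213.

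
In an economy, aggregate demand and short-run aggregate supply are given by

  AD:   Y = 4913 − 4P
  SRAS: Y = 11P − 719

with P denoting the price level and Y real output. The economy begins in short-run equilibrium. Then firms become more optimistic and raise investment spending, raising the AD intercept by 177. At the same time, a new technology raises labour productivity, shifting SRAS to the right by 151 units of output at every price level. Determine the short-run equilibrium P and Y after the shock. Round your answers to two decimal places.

P = 377.20, Y = 3581.20

After both shocks: AD is Y = 5090 − 4P and SRAS is Y = 11P − 568.
Setting them equal: 5658 = 15P, so P = 377.20.
Substituting into AD, Y = 3581.20.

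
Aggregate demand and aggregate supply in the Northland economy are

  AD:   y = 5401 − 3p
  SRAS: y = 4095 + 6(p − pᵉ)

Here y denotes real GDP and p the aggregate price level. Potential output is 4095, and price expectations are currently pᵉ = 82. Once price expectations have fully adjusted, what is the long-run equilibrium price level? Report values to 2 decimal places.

Short run: with pᵉ = 82, SRAS is y = 3603 + 6p. Setting AD = SRAS gives 1798 = 9p, so p = 199.78 and y = 5401 − 3p = 4801.67.
Output 4801.67 is above potential 4095, so over time expected prices rise and SRAS shifts left until y returns to 4095.
Long run: y = 4095 on the AD curve gives 4095 = 5401 − 3p, so p = 435.33.

Long-run p = 435.33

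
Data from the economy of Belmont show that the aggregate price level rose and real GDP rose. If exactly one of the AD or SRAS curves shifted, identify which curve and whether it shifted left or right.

AD shifted right

P rose and Y rose. An AD shift moves P and Y in the same direction; an SRAS shift moves them in opposite directions.
Here P and Y moved in the same direction, so the AD curve shifted.
Since Y rose, AD shifted right.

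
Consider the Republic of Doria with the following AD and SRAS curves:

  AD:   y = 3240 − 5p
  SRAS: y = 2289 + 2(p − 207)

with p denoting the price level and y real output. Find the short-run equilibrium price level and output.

p = 195, y = 2265

Write SRAS as y = 2289 + 2p − 414 = 1875 + 2p.
Set AD = SRAS: 3240 − 5p = 1875 + 2p, so 1365 = 7p and p = 195.
Then y = 3240 − 5·195 = 2265.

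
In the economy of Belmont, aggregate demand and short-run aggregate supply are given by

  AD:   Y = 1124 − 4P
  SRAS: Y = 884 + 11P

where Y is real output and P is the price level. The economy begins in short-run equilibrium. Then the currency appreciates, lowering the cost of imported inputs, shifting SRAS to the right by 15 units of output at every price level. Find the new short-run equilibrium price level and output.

This is a positive supply shock: SRAS shifts right.
New SRAS: Y = 899 + 11P.
Set AD = SRAS: 1124 − 4P = 899 + 11P, so 225 = 15P and P = 15.
Y = 1124 − 4·15 = 1064.

P = 15, Y = 1064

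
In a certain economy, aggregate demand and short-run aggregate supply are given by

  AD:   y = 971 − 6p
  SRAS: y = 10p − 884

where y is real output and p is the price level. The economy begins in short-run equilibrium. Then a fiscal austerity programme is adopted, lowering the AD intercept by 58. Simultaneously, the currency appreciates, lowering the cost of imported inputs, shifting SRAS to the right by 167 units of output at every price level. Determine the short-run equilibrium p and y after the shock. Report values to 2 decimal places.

After both shocks: AD is y = 913 − 6p and SRAS is y = 10p − 717.
Setting them equal: 1630 = 16p, so p = 101.88.
Substituting into AD, y = 301.75.

p = 101.88, y = 301.75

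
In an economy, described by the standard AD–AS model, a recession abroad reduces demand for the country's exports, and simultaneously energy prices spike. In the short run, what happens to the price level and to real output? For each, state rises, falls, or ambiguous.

Price level: ambiguous; output: falls

The first event is a negative demand shock: AD shifts left, which by itself pushes P down and Y down.
The second is an adverse supply shock: SRAS shifts left, which by itself pushes P up and Y down.
The two shocks push P in opposite directions, so the effect on P is ambiguous. Both shocks push Y down, so Y falls.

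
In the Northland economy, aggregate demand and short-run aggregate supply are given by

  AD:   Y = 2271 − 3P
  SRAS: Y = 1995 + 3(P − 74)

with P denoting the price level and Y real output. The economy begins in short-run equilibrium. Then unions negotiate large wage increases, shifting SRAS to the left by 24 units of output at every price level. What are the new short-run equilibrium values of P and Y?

This is a negative supply shock: SRAS shifts left.
New SRAS: Y = 1749 + 3P.
Set AD = SRAS: 2271 − 3P = 1749 + 3P, so 522 = 6P and P = 87.
Y = 2271 − 3·87 = 2010.

P = 87, Y = 2010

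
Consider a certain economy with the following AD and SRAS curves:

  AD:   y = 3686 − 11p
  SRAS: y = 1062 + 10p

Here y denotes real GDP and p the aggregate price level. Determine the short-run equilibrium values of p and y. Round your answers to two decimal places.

p = 124.95, y = 2311.52

Set AD = SRAS: 3686 − 11p = 1062 + 10p, so 2624 = 21p and p = 124.95.
Substituting into AD, y = 3686 − 11p = 2311.52.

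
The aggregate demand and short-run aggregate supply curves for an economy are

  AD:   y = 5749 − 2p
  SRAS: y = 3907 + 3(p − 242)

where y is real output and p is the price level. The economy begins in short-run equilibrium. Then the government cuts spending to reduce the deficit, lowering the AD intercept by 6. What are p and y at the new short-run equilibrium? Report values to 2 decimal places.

This is a negative demand shock: AD shifts left.
New AD: y = 5743 − 2p.
SRAS can be written y = 3181 + 3p.
Set AD = SRAS: 5743 − 2p = 3181 + 3p, so 2562 = 5p and p = 512.40.
Substituting into AD, y = 4718.20.

p = 512.40, y = 4718.20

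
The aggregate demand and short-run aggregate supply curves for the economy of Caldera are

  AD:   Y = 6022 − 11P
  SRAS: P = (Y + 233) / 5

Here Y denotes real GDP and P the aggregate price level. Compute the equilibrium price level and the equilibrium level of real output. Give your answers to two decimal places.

Rearrange SRAS to Y = 5P − 233.
Set AD = SRAS: 6022 − 11P = 5P − 233, so 6255 = 16P and P = 390.94.
Substituting into AD, Y = 6022 − 11P = 1721.69.

P = 390.94, Y = 1721.69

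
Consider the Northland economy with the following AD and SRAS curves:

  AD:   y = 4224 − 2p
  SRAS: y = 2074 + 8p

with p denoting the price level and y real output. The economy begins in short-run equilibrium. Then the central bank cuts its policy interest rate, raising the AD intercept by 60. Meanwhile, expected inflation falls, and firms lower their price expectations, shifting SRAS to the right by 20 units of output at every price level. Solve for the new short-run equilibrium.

p = 219, y = 3846

After both shocks: AD is y = 4284 − 2p and SRAS is y = 2094 + 8p.
Setting them equal: 2190 = 10p, so p = 219.
y = 4284 − 2·219 = 3846.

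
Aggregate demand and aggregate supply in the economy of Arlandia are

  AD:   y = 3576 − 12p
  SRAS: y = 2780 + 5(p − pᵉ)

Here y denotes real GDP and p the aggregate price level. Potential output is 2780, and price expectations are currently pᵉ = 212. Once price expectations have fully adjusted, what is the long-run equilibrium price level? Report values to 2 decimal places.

Long-run p = 66.33

Short run: with pᵉ = 212, SRAS is y = 1720 + 5p. Setting AD = SRAS gives 1856 = 17p, so p = 109.18 and y = 3576 − 12p = 2265.88.
Output 2265.88 is below potential 2780, so over time expected prices fall and SRAS shifts right until y returns to 2780.
Long run: y = 2780 on the AD curve gives 2780 = 3576 − 12p, so p = 66.33.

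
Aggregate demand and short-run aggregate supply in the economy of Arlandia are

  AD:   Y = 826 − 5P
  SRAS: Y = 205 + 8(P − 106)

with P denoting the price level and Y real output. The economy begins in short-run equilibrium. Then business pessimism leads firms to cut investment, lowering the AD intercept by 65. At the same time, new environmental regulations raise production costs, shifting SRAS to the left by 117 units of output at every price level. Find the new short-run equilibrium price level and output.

After both shocks: AD is Y = 761 − 5P and SRAS is Y = 8P − 760.
Setting them equal: 1521 = 13P, so P = 117.
Y = 761 − 5·117 = 176.

P = 117, Y = 176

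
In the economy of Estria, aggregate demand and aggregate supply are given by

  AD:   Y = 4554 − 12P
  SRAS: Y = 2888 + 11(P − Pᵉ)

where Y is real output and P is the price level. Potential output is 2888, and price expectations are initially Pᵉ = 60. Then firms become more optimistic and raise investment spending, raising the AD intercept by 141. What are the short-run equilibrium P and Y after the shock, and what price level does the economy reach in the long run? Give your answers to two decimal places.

AD shifts right: new AD is Y = 4695 − 12P. With Pᵉ = 60, SRAS is Y = 2228 + 11P.
Short run: 4695 − 12P = 2228 + 11P gives 2467 = 23P, so P = 107.26 and Y = 4695 − 12P = 3407.87.
Y = 3407.87 is above potential 2888; expectations adjust and SRAS shifts left until Y = 2888.
Long run: on the new AD curve, 2888 = 4695 − 12P gives P = 150.58.

Short run: P = 107.26, Y = 3407.87. Long run: P = 150.58.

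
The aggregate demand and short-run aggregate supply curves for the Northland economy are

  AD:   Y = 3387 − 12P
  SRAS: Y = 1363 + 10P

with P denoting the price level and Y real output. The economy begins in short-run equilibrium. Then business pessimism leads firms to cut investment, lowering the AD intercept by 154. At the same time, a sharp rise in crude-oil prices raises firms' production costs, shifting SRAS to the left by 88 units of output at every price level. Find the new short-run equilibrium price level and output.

After both shocks: AD is Y = 3233 − 12P and SRAS is Y = 1275 + 10P.
Setting them equal: 1958 = 22P, so P = 89.
Y = 3233 − 12·89 = 2165.

P = 89, Y = 2165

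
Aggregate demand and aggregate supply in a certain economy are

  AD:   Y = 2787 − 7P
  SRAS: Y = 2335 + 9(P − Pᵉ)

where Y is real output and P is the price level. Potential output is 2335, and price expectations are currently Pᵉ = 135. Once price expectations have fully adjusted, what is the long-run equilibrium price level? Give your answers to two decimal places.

Short run: with Pᵉ = 135, SRAS is Y = 1120 + 9P. Setting AD = SRAS gives 1667 = 16P, so P = 104.19 and Y = 2787 − 7P = 2057.69.
Output 2057.69 is below potential 2335, so over time expected prices fall and SRAS shifts right until Y returns to 2335.
Long run: Y = 2335 on the AD curve gives 2335 = 2787 − 7P, so P = 64.57.

Long-run P = 64.57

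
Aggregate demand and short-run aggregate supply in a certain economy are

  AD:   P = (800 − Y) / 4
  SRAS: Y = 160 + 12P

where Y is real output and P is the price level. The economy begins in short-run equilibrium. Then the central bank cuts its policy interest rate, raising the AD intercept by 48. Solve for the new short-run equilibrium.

This is a positive demand shock: AD shifts right.
New AD: Y = 848 − 4P.
Set AD = SRAS: 848 − 4P = 160 + 12P, so 688 = 16P and P = 43.
Y = 848 − 4·43 = 676.

P = 43, Y = 676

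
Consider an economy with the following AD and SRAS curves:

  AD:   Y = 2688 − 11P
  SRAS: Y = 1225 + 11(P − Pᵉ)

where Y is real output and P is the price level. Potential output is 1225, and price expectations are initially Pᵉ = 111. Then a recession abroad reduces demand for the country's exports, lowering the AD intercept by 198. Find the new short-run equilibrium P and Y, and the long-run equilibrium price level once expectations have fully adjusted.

AD shifts left: new AD is Y = 2490 − 11P. With Pᵉ = 111, SRAS is Y = 4 + 11P.
Short run: 2490 − 11P = 4 + 11P gives 2486 = 22P, so P = 113 and Y = 2490 − 11·113 = 1247.
Y = 1247 is above potential 1225; expectations adjust and SRAS shifts left until Y = 1225.
Long run: on the new AD curve, 1225 = 2490 − 11P gives P = 115.

Short run: P = 113, Y = 1247. Long run: P = 115.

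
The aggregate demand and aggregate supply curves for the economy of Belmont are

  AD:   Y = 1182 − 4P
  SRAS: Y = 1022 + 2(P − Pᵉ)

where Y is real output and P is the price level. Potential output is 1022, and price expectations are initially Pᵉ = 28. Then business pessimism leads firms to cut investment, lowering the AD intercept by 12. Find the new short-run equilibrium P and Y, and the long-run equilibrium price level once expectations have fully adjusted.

Short run: P = 34, Y = 1034. Long run: P = 37.

AD shifts left: new AD is Y = 1170 − 4P. With Pᵉ = 28, SRAS is Y = 966 + 2P.
Short run: 1170 − 4P = 966 + 2P gives 204 = 6P, so P = 34 and Y = 1170 − 4·34 = 1034.
Y = 1034 is above potential 1022; expectations adjust and SRAS shifts left until Y = 1022.
Long run: on the new AD curve, 1022 = 1170 − 4P gives P = 37.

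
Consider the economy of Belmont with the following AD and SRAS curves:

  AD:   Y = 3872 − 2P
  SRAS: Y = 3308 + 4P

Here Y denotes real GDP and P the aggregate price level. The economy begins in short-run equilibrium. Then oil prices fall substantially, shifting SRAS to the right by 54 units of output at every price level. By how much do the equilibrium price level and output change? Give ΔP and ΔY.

ΔP = -9, ΔY = +18

This is a positive supply shock: SRAS shifts right.
New SRAS: Y = 3362 + 4P.
Set AD = SRAS: 3872 − 2P = 3362 + 4P, so 510 = 6P and P = 85.
Y = 3872 − 2·85 = 3702.
Initially P = 94, Y = 3684, so ΔP = -9 and ΔY = +18.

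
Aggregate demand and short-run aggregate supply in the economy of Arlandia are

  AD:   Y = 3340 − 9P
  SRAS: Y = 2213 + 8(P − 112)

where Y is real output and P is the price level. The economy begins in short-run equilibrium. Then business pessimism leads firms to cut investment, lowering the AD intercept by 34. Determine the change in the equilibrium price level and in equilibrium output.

ΔP = -2, ΔY = -16

This is a negative demand shock: AD shifts left.
New AD: Y = 3306 − 9P.
SRAS can be written Y = 1317 + 8P.
Set AD = SRAS: 3306 − 9P = 1317 + 8P, so 1989 = 17P and P = 117.
Y = 3306 − 9·117 = 2253.
Initially P = 119, Y = 2269, so ΔP = -2 and ΔY = -16.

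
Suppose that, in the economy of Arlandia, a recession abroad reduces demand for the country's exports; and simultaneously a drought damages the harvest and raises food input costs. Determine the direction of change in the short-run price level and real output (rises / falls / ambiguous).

The first event is a negative demand shock: AD shifts left, which by itself pushes P down and Y down.
The second is an adverse supply shock: SRAS shifts left, which by itself pushes P up and Y down.
The two shocks push P in opposite directions, so the effect on P is ambiguous. Both shocks push Y down, so Y falls.

Price level: ambiguous; output: falls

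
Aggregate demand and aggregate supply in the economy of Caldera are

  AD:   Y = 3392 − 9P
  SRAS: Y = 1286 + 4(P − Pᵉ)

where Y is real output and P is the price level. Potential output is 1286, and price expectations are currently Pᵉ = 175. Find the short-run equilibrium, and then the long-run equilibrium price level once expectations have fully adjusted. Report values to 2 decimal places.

Short run: with Pᵉ = 175, SRAS is Y = 586 + 4P. Setting AD = SRAS gives 2806 = 13P, so P = 215.85 and Y = 3392 − 9P = 1449.38.
Output 1449.38 is above potential 1286, so over time expected prices rise and SRAS shifts left until Y returns to 1286.
Long run: Y = 1286 on the AD curve gives 1286 = 3392 − 9P, so P = 234.00.

Short run: P = 215.85, Y = 1449.38. Long run: P = 234.00.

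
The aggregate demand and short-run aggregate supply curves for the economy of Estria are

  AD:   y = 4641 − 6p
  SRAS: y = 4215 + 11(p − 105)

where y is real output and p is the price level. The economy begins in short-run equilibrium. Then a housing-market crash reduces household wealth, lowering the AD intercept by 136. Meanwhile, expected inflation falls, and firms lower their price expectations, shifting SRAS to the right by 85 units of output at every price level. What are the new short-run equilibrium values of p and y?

p = 80, y = 4025

After both shocks: AD is y = 4505 − 6p and SRAS is y = 3145 + 11p.
Setting them equal: 1360 = 17p, so p = 80.
y = 4505 − 6·80 = 4025.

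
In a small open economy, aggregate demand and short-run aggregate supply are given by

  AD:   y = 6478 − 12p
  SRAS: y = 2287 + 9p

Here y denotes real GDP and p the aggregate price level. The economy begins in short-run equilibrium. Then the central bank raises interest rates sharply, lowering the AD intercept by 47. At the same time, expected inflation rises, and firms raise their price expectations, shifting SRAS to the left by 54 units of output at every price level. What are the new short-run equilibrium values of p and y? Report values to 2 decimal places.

After both shocks: AD is y = 6431 − 12p and SRAS is y = 2233 + 9p.
Setting them equal: 4198 = 21p, so p = 199.90.
Substituting into AD, y = 4032.14.

p = 199.90, y = 4032.14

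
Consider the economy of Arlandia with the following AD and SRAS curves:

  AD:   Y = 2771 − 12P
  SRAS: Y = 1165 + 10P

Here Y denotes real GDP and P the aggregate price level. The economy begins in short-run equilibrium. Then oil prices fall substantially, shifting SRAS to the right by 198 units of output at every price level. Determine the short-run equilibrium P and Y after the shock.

P = 64, Y = 2003

This is a positive supply shock: SRAS shifts right.
New SRAS: Y = 1363 + 10P.
Set AD = SRAS: 2771 − 12P = 1363 + 10P, so 1408 = 22P and P = 64.
Y = 2771 − 12·64 = 2003.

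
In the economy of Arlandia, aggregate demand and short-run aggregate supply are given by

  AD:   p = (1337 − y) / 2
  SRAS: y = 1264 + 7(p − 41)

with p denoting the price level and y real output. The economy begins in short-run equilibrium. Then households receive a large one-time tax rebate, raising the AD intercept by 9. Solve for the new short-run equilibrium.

p = 41, y = 1264

This is a positive demand shock: AD shifts right.
New AD: y = 1346 − 2p.
SRAS can be written y = 977 + 7p.
Set AD = SRAS: 1346 − 2p = 977 + 7p, so 369 = 9p and p = 41.
y = 1346 − 2·41 = 1264.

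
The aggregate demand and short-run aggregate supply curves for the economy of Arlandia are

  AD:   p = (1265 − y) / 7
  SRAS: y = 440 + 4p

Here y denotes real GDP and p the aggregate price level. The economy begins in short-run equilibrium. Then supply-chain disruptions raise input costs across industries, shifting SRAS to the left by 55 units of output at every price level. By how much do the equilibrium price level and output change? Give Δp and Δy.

This is a negative supply shock: SRAS shifts left.
New SRAS: y = 385 + 4p.
Set AD = SRAS: 1265 − 7p = 385 + 4p, so 880 = 11p and p = 80.
y = 1265 − 7·80 = 705.
Initially p = 75, y = 740, so Δp = +5 and Δy = -35.

Δp = +5, Δy = -35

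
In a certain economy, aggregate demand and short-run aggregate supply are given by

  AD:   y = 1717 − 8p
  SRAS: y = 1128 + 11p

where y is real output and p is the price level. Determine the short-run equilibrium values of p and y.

Set AD = SRAS: 1717 − 8p = 1128 + 11p, so 589 = 19p and p = 31.
Then y = 1717 − 8·31 = 1469.

p = 31, y = 1469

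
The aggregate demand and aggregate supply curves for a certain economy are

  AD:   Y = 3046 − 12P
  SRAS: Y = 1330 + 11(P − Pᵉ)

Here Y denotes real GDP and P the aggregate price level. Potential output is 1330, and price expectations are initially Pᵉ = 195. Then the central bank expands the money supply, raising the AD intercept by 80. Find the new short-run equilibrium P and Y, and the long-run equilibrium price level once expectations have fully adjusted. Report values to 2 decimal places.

AD shifts right: new AD is Y = 3126 − 12P. With Pᵉ = 195, SRAS is Y = 11P − 815.
Short run: 3126 − 12P = 11P − 815 gives 3941 = 23P, so P = 171.35 and Y = 3126 − 12P = 1069.83.
Y = 1069.83 is below potential 1330; expectations adjust and SRAS shifts right until Y = 1330.
Long run: on the new AD curve, 1330 = 3126 − 12P gives P = 149.67.

Short run: P = 171.35, Y = 1069.83. Long run: P = 149.67.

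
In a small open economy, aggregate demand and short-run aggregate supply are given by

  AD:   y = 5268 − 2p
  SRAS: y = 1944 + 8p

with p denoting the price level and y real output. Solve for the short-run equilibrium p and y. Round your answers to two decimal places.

Set AD = SRAS: 5268 − 2p = 1944 + 8p, so 3324 = 10p and p = 332.40.
Substituting into AD, y = 5268 − 2p = 4603.20.

p = 332.40, y = 4603.20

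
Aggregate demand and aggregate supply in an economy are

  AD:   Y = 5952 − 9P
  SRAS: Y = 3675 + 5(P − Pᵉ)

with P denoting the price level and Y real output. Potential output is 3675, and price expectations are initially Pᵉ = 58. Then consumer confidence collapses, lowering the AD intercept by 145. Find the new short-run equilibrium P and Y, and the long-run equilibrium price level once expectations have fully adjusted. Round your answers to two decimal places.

AD shifts left: new AD is Y = 5807 − 9P. With Pᵉ = 58, SRAS is Y = 3385 + 5P.
Short run: 5807 − 9P = 3385 + 5P gives 2422 = 14P, so P = 173.00 and Y = 5807 − 9P = 4250.00.
Y = 4250.00 is above potential 3675; expectations adjust and SRAS shifts left until Y = 3675.
Long run: on the new AD curve, 3675 = 5807 − 9P gives P = 236.89.

Short run: P = 173.00, Y = 4250.00. Long run: P = 236.89.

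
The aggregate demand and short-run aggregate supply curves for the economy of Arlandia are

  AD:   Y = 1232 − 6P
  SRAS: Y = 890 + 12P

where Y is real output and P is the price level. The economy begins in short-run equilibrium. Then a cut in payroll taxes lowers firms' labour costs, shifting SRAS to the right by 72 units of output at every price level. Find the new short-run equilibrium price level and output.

This is a positive supply shock: SRAS shifts right.
New SRAS: Y = 962 + 12P.
Set AD = SRAS: 1232 − 6P = 962 + 12P, so 270 = 18P and P = 15.
Y = 1232 − 6·15 = 1142.

P = 15, Y = 1142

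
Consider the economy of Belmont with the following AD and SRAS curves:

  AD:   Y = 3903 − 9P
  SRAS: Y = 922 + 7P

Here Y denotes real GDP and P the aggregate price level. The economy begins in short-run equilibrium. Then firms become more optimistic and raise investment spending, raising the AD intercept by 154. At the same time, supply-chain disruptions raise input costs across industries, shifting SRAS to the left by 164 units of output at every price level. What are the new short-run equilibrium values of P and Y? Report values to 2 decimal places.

After both shocks: AD is Y = 4057 − 9P and SRAS is Y = 758 + 7P.
Setting them equal: 3299 = 16P, so P = 206.19.
Substituting into AD, Y = 2201.31.

P = 206.19, Y = 2201.31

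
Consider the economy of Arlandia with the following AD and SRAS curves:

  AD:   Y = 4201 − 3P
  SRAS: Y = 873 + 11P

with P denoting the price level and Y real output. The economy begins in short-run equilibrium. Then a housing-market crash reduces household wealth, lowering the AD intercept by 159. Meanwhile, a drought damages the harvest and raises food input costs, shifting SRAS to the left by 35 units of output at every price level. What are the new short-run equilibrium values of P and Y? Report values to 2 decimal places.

P = 228.86, Y = 3355.43

After both shocks: AD is Y = 4042 − 3P and SRAS is Y = 838 + 11P.
Setting them equal: 3204 = 14P, so P = 228.86.
Substituting into AD, Y = 3355.43.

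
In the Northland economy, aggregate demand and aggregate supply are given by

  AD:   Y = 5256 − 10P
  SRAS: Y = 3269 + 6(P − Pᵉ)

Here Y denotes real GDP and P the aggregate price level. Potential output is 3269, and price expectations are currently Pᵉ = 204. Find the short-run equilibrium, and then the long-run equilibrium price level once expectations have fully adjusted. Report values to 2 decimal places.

Short run: P = 200.69, Y = 3249.13. Long run: P = 198.70.

Short run: with Pᵉ = 204, SRAS is Y = 2045 + 6P. Setting AD = SRAS gives 3211 = 16P, so P = 200.69 and Y = 5256 − 10P = 3249.13.
Output 3249.13 is below potential 3269, so over time expected prices fall and SRAS shifts right until Y returns to 3269.
Long run: Y = 3269 on the AD curve gives 3269 = 5256 − 10P, so P = 198.70.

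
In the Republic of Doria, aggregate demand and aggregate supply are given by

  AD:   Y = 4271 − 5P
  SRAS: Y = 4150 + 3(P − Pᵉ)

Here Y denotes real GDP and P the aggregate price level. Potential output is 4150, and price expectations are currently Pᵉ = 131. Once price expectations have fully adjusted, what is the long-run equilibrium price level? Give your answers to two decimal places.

Short run: with Pᵉ = 131, SRAS is Y = 3757 + 3P. Setting AD = SRAS gives 514 = 8P, so P = 64.25 and Y = 4271 − 5P = 3949.75.
Output 3949.75 is below potential 4150, so over time expected prices fall and SRAS shifts right until Y returns to 4150.
Long run: Y = 4150 on the AD curve gives 4150 = 4271 − 5P, so P = 24.20.

Long-run P = 24.20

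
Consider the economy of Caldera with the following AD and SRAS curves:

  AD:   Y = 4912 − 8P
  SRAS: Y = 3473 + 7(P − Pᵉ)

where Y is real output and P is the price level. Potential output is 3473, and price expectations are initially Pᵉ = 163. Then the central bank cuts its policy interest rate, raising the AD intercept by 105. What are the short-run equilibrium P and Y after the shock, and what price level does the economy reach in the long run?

Short run: P = 179, Y = 3585. Long run: P = 193.

AD shifts right: new AD is Y = 5017 − 8P. With Pᵉ = 163, SRAS is Y = 2332 + 7P.
Short run: 5017 − 8P = 2332 + 7P gives 2685 = 15P, so P = 179 and Y = 5017 − 8·179 = 3585.
Y = 3585 is above potential 3473; expectations adjust and SRAS shifts left until Y = 3473.
Long run: on the new AD curve, 3473 = 5017 − 8P gives P = 193.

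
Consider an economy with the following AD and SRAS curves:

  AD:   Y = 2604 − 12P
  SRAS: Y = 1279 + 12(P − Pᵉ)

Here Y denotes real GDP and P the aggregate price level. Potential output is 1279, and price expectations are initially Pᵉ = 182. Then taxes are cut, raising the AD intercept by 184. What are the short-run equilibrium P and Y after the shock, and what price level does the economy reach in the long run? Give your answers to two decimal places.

Short run: P = 153.88, Y = 941.50. Long run: P = 125.75.

AD shifts right: new AD is Y = 2788 − 12P. With Pᵉ = 182, SRAS is Y = 12P − 905.
Short run: 2788 − 12P = 12P − 905 gives 3693 = 24P, so P = 153.88 and Y = 2788 − 12P = 941.50.
Y = 941.50 is below potential 1279; expectations adjust and SRAS shifts right until Y = 1279.
Long run: on the new AD curve, 1279 = 2788 − 12P gives P = 125.75.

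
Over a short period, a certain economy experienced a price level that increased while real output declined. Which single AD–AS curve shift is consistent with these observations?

P rose and Y fell. An AD shift moves P and Y in the same direction; an SRAS shift moves them in opposite directions.
Here P and Y moved in opposite directions, so the SRAS curve shifted.
Since Y fell, SRAS shifted left.

SRAS shifted left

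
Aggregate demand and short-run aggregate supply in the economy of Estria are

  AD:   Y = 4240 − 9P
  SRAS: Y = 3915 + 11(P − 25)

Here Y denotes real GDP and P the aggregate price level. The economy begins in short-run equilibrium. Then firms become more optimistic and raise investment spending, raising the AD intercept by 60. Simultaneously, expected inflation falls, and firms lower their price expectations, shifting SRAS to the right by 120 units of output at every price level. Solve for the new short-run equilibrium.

P = 27, Y = 4057

After both shocks: AD is Y = 4300 − 9P and SRAS is Y = 3760 + 11P.
Setting them equal: 540 = 20P, so P = 27.
Y = 4300 − 9·27 = 4057.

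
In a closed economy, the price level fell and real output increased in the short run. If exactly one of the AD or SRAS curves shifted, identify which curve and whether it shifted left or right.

SRAS shifted right

P fell and Y rose. An AD shift moves P and Y in the same direction; an SRAS shift moves them in opposite directions.
Here P and Y moved in opposite directions, so the SRAS curve shifted.
Since Y rose, SRAS shifted right.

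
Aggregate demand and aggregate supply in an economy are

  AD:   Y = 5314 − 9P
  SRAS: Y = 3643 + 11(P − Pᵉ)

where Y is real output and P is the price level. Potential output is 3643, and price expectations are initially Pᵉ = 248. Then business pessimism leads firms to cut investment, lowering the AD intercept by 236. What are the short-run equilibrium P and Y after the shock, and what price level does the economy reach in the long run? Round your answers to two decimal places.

AD shifts left: new AD is Y = 5078 − 9P. With Pᵉ = 248, SRAS is Y = 915 + 11P.
Short run: 5078 − 9P = 915 + 11P gives 4163 = 20P, so P = 208.15 and Y = 5078 − 9P = 3204.65.
Y = 3204.65 is below potential 3643; expectations adjust and SRAS shifts right until Y = 3643.
Long run: on the new AD curve, 3643 = 5078 − 9P gives P = 159.44.

Short run: P = 208.15, Y = 3204.65. Long run: P = 159.44.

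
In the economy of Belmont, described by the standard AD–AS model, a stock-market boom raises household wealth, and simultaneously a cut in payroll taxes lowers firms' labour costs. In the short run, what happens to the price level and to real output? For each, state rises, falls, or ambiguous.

Price level: ambiguous; output: rises

The first event is a positive demand shock: AD shifts right, which by itself pushes P up and Y up.
The second is a favourable supply shock: SRAS shifts right, which by itself pushes P down and Y up.
The two shocks push P in opposite directions, so the effect on P is ambiguous. Both shocks push Y up, so Y rises.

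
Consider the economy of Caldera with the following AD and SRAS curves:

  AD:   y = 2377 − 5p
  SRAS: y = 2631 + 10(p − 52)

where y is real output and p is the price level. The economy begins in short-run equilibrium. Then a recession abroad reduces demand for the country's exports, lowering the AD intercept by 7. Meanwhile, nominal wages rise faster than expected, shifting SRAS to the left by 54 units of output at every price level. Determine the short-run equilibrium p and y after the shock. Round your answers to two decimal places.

p = 20.87, y = 2265.67

After both shocks: AD is y = 2370 − 5p and SRAS is y = 2057 + 10p.
Setting them equal: 313 = 15p, so p = 20.87.
Substituting into AD, y = 2265.67.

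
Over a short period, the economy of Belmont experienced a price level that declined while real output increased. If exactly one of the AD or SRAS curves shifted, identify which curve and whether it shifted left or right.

SRAS shifted right

P fell and Y rose. An AD shift moves P and Y in the same direction; an SRAS shift moves them in opposite directions.
Here P and Y moved in opposite directions, so the SRAS curve shifted.
Since Y rose, SRAS shifted right.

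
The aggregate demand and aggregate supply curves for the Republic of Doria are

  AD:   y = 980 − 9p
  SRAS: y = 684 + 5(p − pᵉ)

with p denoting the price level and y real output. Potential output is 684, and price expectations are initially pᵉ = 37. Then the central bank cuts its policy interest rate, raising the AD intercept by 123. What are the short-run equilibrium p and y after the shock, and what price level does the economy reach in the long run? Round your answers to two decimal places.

Short run: p = 43.14, y = 714.71. Long run: p = 46.56.

AD shifts right: new AD is y = 1103 − 9p. With pᵉ = 37, SRAS is y = 499 + 5p.
Short run: 1103 − 9p = 499 + 5p gives 604 = 14p, so p = 43.14 and y = 1103 − 9p = 714.71.
y = 714.71 is above potential 684; expectations adjust and SRAS shifts left until y = 684.
Long run: on the new AD curve, 684 = 1103 − 9p gives p = 46.56.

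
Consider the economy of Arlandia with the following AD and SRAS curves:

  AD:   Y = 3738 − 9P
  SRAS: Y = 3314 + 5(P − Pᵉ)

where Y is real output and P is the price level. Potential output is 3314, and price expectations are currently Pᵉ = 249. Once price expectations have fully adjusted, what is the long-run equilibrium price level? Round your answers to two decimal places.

Long-run P = 47.11

Short run: with Pᵉ = 249, SRAS is Y = 2069 + 5P. Setting AD = SRAS gives 1669 = 14P, so P = 119.21 and Y = 3738 − 9P = 2665.07.
Output 2665.07 is below potential 3314, so over time expected prices fall and SRAS shifts right until Y returns to 3314.
Long run: Y = 3314 on the AD curve gives 3314 = 3738 − 9P, so P = 47.11.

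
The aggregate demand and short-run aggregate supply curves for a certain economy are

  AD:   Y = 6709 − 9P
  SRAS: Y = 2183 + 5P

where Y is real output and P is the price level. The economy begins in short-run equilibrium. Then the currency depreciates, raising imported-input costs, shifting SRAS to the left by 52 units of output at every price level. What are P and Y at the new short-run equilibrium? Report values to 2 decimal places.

This is a negative supply shock: SRAS shifts left.
New SRAS: Y = 2131 + 5P.
Set AD = SRAS: 6709 − 9P = 2131 + 5P, so 4578 = 14P and P = 327.00.
Substituting into AD, Y = 3766.00.

P = 327.00, Y = 3766.00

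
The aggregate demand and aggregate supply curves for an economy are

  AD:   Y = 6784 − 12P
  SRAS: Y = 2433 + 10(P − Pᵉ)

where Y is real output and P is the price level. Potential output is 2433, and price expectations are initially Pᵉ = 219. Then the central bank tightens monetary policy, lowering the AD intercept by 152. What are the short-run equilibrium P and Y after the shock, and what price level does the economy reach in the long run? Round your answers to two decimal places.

AD shifts left: new AD is Y = 6632 − 12P. With Pᵉ = 219, SRAS is Y = 243 + 10P.
Short run: 6632 − 12P = 243 + 10P gives 6389 = 22P, so P = 290.41 and Y = 6632 − 12P = 3147.09.
Y = 3147.09 is above potential 2433; expectations adjust and SRAS shifts left until Y = 2433.
Long run: on the new AD curve, 2433 = 6632 − 12P gives P = 349.92.

Short run: P = 290.41, Y = 3147.09. Long run: P = 349.92.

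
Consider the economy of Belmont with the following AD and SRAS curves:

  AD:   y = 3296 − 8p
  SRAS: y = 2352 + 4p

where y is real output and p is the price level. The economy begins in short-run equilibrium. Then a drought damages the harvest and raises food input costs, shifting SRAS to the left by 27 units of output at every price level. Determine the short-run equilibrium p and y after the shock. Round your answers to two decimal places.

p = 80.92, y = 2648.67

This is a negative supply shock: SRAS shifts left.
New SRAS: y = 2325 + 4p.
Set AD = SRAS: 3296 − 8p = 2325 + 4p, so 971 = 12p and p = 80.92.
Substituting into AD, y = 2648.67.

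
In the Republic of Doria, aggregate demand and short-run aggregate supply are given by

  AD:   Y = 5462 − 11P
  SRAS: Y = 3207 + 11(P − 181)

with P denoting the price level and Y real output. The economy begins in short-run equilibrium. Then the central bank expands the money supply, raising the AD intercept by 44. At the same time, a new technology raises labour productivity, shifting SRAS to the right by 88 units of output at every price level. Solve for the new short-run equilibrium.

P = 191, Y = 3405

After both shocks: AD is Y = 5506 − 11P and SRAS is Y = 1304 + 11P.
Setting them equal: 4202 = 22P, so P = 191.
Y = 5506 − 11·191 = 3405.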